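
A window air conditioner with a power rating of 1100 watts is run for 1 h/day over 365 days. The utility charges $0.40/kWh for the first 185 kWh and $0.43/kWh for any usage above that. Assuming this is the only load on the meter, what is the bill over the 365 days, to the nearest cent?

$167.10

Runtime = 1 h/day × 365 days = 365 h
Energy = 1.1 kW × 365 h = 401.5 kWh
Tier 1 (0–185 kWh): 185 × $0.40 = $74
Above 185 kWh: 216.5 × $0.43 = $93.095
Bill = $167.10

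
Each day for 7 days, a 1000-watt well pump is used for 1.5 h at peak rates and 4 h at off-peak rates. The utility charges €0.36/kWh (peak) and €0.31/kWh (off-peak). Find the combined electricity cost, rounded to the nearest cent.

Peak energy = 1 kW × 1.5 h × 7 = 10.5 kWh
Off-peak energy = 1 kW × 4 h × 7 = 28 kWh
Cost = 10.5 × €0.36 + 28 × €0.31 = €3.78 + €8.68 = €12.46

€12.46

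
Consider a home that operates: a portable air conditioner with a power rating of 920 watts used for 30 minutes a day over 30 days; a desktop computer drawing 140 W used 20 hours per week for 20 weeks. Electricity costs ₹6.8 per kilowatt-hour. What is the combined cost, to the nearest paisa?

portable air conditioner: Runtime = 30 min × 30 = 900 min = 15 h
portable air conditioner: 0.92 kW × 15 h = 13.8 kWh
desktop computer: Runtime = 20 h/week × 20 weeks = 400 h
desktop computer: 0.14 kW × 400 h = 56 kWh
Total energy = 69.8 kWh
Cost = 69.8 × ₹6.8 = ₹474.64

₹474.64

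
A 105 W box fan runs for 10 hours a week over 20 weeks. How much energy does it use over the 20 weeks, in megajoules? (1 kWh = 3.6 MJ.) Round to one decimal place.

Runtime = 10 h/week × 20 weeks = 200 h
Energy = 0.105 kW × 200 h = 21 kWh
= 21 × 3.6 MJ = 75.6 MJ

75.6 MJ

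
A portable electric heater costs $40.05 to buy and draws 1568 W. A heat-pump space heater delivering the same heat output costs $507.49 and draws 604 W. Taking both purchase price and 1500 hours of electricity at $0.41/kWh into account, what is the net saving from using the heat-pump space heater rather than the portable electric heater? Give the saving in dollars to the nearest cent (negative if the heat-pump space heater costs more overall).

portable electric heater: $40.05 + (1568/1000) kW × 1500 h × $0.41 = $40.05 + $964.32 = $1004.37
heat-pump space heater: $507.49 + (604/1000) kW × 1500 h × $0.41 = $507.49 + $371.46 = $878.95
Saving = $1004.37 − $878.95 = $125.42

$125.42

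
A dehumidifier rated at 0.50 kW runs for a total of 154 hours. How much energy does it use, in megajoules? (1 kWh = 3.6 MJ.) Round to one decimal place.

277.2 MJ

Energy = 0.5 kW × 154 h = 77 kWh
= 77 × 3.6 MJ = 277.2 MJ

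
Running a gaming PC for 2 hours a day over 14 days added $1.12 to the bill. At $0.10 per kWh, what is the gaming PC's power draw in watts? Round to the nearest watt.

400 W

Energy = $1.12 ÷ $0.10/kWh = 11.2 kWh
Runtime = 2 h/day × 14 days = 28 h
Power = 11.2 kWh ÷ 28 h = 0.4 kW = 400 W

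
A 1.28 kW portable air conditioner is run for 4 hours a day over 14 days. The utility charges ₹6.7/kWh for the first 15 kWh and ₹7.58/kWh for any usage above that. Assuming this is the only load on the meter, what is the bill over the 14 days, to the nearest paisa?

₹530.13

Runtime = 4 h/day × 14 days = 56 h
Energy = 1.28 kW × 56 h = 71.68 kWh
Tier 1 (0–15 kWh): 15 × ₹6.7 = ₹100.5
Above 15 kWh: 56.68 × ₹7.58 = ₹429.6344
Bill = ₹530.13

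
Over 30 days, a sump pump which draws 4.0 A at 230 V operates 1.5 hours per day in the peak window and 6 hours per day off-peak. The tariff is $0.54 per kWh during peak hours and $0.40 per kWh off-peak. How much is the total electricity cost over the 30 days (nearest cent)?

Power = 4.0 A × 230 V = 920 W = 0.92 kW
Peak energy = 0.92 kW × 1.5 h × 30 = 41.4 kWh
Off-peak energy = 0.92 kW × 6 h × 30 = 165.6 kWh
Cost = 41.4 × $0.54 + 165.6 × $0.40 = $22.356 + $66.24 = $88.60

$88.60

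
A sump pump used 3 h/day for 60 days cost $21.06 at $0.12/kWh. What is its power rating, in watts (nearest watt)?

Energy = $21.06 ÷ $0.12/kWh = 175.5 kWh
Runtime = 3 h/day × 60 days = 180 h
Power = 175.5 kWh ÷ 180 h = 0.975 kW = 975 W

975 W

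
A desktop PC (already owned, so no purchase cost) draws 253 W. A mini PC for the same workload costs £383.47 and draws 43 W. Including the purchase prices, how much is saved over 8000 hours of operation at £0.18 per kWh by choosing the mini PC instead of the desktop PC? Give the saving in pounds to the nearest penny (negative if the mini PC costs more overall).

desktop PC: £0.00 + (253/1000) kW × 8000 h × £0.18 = £0.00 + £364.32 = £364.32
mini PC: £383.47 + (43/1000) kW × 8000 h × £0.18 = £383.47 + £61.92 = £445.39
Saving = £364.32 − £445.39 = −£81.07

-£81.07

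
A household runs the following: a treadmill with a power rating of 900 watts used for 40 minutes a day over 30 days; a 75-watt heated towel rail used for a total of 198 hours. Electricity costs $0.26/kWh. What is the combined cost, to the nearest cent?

$8.54

treadmill: Runtime = 40 min × 30 = 1200 min = 20 h
treadmill: 0.9 kW × 20 h = 18 kWh
heated towel rail: 0.075 kW × 198 h = 14.85 kWh
Total energy = 32.85 kWh
Cost = 32.85 × $0.26 = $8.54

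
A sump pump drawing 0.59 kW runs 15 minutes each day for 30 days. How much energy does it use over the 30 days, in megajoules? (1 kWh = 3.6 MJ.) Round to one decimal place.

15.9 MJ

Runtime = 15 min × 30 = 450 min = 7.5 h
Energy = 0.59 kW × 7.5 h = 4.425 kWh
= 4.425 × 3.6 MJ = 15.9 MJ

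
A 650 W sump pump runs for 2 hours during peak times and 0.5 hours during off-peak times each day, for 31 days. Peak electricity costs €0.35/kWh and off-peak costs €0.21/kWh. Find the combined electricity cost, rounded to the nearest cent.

€16.22

Peak energy = 0.65 kW × 2 h × 31 = 40.3 kWh
Off-peak energy = 0.65 kW × 0.5 h × 31 = 10.075 kWh
Cost = 40.3 × €0.35 + 10.075 × €0.21 = €14.105 + €2.11575 = €16.22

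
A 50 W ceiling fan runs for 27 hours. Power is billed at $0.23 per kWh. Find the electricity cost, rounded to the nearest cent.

$0.31

Energy = 0.05 kW × 27 h = 1.35 kWh
Cost = 1.35 kWh × $0.23/kWh = $0.31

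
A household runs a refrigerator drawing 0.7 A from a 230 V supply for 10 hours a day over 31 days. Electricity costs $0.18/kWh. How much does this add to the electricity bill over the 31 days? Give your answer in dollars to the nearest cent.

$8.98

Power = 0.7 A × 230 V = 161 W = 0.161 kW
Runtime = 10 h/day × 31 days = 310 h
Energy = 0.161 kW × 310 h = 49.91 kWh
Cost = 49.91 kWh × $0.18/kWh = $8.98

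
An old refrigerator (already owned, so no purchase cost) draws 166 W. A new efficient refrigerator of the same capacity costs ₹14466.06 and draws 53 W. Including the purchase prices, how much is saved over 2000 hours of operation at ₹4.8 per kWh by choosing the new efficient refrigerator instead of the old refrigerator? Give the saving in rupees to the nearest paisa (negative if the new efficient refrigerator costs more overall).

-₹13381.26

old refrigerator: ₹0.00 + (166/1000) kW × 2000 h × ₹4.8 = ₹0.00 + ₹1593.6 = ₹1593.6
new efficient refrigerator: ₹14466.06 + (53/1000) kW × 2000 h × ₹4.8 = ₹14466.06 + ₹508.8 = ₹14974.86
Saving = ₹1593.6 − ₹14974.86 = −₹13381.26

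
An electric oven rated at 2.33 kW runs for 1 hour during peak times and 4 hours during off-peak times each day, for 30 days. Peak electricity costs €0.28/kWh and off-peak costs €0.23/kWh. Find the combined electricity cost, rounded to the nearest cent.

Peak energy = 2.33 kW × 1 h × 30 = 69.9 kWh
Off-peak energy = 2.33 kW × 4 h × 30 = 279.6 kWh
Cost = 69.9 × €0.28 + 279.6 × €0.23 = €19.572 + €64.308 = €83.88

€83.88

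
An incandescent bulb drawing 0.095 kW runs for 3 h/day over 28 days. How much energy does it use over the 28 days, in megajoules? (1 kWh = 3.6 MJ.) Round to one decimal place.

Runtime = 3 h/day × 28 days = 84 h
Energy = 0.095 kW × 84 h = 7.98 kWh
= 7.98 × 3.6 MJ = 28.7 MJ

28.7 MJ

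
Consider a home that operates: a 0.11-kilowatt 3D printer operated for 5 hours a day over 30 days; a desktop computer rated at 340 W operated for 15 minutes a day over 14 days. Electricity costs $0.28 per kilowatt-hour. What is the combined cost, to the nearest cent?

3D printer: Runtime = 5 h/day × 30 days = 150 h
3D printer: 0.11 kW × 150 h = 16.5 kWh
desktop computer: Runtime = 15 min × 14 = 210 min = 3.5 h
desktop computer: 0.34 kW × 3.5 h = 1.19 kWh
Total energy = 17.69 kWh
Cost = 17.69 × $0.28 = $4.95

$4.95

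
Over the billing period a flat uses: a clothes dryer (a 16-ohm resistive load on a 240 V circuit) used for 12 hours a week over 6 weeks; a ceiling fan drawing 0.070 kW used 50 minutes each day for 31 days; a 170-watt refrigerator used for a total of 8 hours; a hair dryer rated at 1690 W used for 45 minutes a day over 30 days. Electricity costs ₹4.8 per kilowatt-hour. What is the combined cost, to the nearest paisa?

clothes dryer: Power = V²/R = 240²/16 = 3600 W = 3.6 kW
clothes dryer: Runtime = 12 h/week × 6 weeks = 72 h
clothes dryer: 3.6 kW × 72 h = 259.2 kWh
ceiling fan: Runtime = 50 min × 31 = 1550 min = 25.833333… h
ceiling fan: 0.07 kW × 25.833333… h = 1.808333… kWh
refrigerator: 0.17 kW × 8 h = 1.36 kWh
hair dryer: Runtime = 45 min × 30 = 1350 min = 22.5 h
hair dryer: 1.69 kW × 22.5 h = 38.025 kWh
Total energy = 300.393333… kWh
Cost = 300.393333… × ₹4.8 = ₹1441.89

₹1441.89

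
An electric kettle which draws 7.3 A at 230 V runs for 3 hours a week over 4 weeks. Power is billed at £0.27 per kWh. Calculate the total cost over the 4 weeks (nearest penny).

Power = 7.3 A × 230 V = 1679 W = 1.679 kW
Runtime = 3 h/week × 4 weeks = 12 h
Energy = 1.679 kW × 12 h = 20.148 kWh
Cost = 20.148 kWh × £0.27/kWh = £5.44

£5.44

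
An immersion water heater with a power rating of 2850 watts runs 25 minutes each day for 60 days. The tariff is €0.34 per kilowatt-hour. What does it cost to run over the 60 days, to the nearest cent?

€24.23

Runtime = 25 min × 60 = 1500 min = 25 h
Energy = 2.85 kW × 25 h = 71.25 kWh
Cost = 71.25 kWh × €0.34/kWh = €24.23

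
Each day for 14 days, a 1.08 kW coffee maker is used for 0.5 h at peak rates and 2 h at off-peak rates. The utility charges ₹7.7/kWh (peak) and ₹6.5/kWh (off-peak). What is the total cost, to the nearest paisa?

Peak energy = 1.08 kW × 0.5 h × 14 = 7.56 kWh
Off-peak energy = 1.08 kW × 2 h × 14 = 30.24 kWh
Cost = 7.56 × ₹7.7 + 30.24 × ₹6.5 = ₹58.212 + ₹196.56 = ₹254.77

₹254.77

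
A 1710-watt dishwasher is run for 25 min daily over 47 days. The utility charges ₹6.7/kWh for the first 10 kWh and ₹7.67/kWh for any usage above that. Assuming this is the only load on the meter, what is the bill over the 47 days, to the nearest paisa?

₹247.15

Runtime = 25 min × 47 = 1175 min = 19.583333… h
Energy = 1.71 kW × 19.583333… h = 33.4875 kWh
Tier 1 (0–10 kWh): 10 × ₹6.7 = ₹67
Above 10 kWh: 23.4875 × ₹7.67 = ₹180.149125
Bill = ₹247.15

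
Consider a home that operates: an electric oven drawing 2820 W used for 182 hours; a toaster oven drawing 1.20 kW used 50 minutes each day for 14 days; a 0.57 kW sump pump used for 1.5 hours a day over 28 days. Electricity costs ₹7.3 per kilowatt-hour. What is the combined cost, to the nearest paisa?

₹4023.61

electric oven: 2.82 kW × 182 h = 513.24 kWh
toaster oven: Runtime = 50 min × 14 = 700 min = 11.666666… h
toaster oven: 1.2 kW × 11.666666… h = 14 kWh
sump pump: Runtime = 1.5 h/day × 28 days = 42 h
sump pump: 0.57 kW × 42 h = 23.94 kWh
Total energy = 551.18 kWh
Cost = 551.18 × ₹7.3 = ₹4023.61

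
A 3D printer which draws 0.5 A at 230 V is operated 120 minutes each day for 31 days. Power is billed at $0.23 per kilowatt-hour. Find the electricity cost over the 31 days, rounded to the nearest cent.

Power = 0.5 A × 230 V = 115 W = 0.115 kW
Runtime = 120 min × 31 = 3720 min = 62 h
Energy = 0.115 kW × 62 h = 7.13 kWh
Cost = 7.13 kWh × $0.23/kWh = $1.64

$1.64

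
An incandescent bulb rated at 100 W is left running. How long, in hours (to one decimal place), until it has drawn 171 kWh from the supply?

1710.0 h

Hours = 171 kWh ÷ 0.1 kW = 1710.0 h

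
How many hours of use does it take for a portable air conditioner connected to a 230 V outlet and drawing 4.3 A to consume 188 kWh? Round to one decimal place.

Power = 4.3 A × 230 V = 989 W = 0.989 kW
Hours = 188 kWh ÷ 0.989 kW = 190.1 h

190.1 h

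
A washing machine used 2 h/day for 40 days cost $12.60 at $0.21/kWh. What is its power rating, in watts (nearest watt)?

750 W

Energy = $12.60 ÷ $0.21/kWh = 60 kWh
Runtime = 2 h/day × 40 days = 80 h
Power = 60 kWh ÷ 80 h = 0.75 kW = 750 W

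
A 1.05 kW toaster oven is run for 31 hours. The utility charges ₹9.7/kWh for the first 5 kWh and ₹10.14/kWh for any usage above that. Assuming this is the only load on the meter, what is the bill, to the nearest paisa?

Energy = 1.05 kW × 31 h = 32.55 kWh
Tier 1 (0–5 kWh): 5 × ₹9.7 = ₹48.5
Above 5 kWh: 27.55 × ₹10.14 = ₹279.357
Bill = ₹327.86

₹327.86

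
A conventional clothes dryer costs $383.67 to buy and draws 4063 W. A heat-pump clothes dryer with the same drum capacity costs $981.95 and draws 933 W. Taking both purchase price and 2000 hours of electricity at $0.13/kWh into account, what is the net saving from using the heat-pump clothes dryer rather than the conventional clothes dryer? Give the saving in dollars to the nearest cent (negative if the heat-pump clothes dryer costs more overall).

conventional clothes dryer: $383.67 + (4063/1000) kW × 2000 h × $0.13 = $383.67 + $1056.38 = $1440.05
heat-pump clothes dryer: $981.95 + (933/1000) kW × 2000 h × $0.13 = $981.95 + $242.58 = $1224.53
Saving = $1440.05 − $1224.53 = $215.52

$215.52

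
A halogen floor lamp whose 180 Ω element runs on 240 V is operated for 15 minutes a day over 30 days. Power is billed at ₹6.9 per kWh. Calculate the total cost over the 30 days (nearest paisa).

₹16.56

Power = V²/R = 240²/180 = 320 W = 0.32 kW
Runtime = 15 min × 30 = 450 min = 7.5 h
Energy = 0.32 kW × 7.5 h = 2.4 kWh
Cost = 2.4 kWh × ₹6.9/kWh = ₹16.56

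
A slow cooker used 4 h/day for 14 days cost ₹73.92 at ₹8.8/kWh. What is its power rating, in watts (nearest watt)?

150 W

Energy = ₹73.92 ÷ ₹8.8/kWh = 8.4 kWh
Runtime = 4 h/day × 14 days = 56 h
Power = 8.4 kWh ÷ 56 h = 0.15 kW = 150 W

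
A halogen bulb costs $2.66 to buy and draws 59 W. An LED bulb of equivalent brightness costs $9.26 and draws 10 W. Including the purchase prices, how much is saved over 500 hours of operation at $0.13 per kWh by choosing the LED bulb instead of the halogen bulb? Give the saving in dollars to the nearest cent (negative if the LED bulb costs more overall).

halogen bulb: $2.66 + (59/1000) kW × 500 h × $0.13 = $2.66 + $3.835 = $6.495
LED bulb: $9.26 + (10/1000) kW × 500 h × $0.13 = $9.26 + $0.65 = $9.91
Saving = $6.495 − $9.91 = −$3.415 → -$3.42

-$3.42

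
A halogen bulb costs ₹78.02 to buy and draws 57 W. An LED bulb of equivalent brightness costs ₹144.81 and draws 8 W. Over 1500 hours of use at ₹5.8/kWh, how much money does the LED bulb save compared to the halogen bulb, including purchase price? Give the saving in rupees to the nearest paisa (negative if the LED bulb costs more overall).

halogen bulb: ₹78.02 + (57/1000) kW × 1500 h × ₹5.8 = ₹78.02 + ₹495.9 = ₹573.92
LED bulb: ₹144.81 + (8/1000) kW × 1500 h × ₹5.8 = ₹144.81 + ₹69.6 = ₹214.41
Saving = ₹573.92 − ₹214.41 = ₹359.51

₹359.51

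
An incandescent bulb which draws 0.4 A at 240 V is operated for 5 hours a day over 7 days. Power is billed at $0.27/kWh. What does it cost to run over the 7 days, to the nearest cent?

Power = 0.4 A × 240 V = 96 W = 0.096 kW
Runtime = 5 h/day × 7 days = 35 h
Energy = 0.096 kW × 35 h = 3.36 kWh
Cost = 3.36 kWh × $0.27/kWh = $0.91

$0.91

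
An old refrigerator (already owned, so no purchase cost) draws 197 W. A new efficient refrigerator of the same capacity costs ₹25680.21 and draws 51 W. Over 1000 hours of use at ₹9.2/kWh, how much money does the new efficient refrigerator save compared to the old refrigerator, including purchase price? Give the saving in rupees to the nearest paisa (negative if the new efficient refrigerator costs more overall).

old refrigerator: ₹0.00 + (197/1000) kW × 1000 h × ₹9.2 = ₹0.00 + ₹1812.4 = ₹1812.4
new efficient refrigerator: ₹25680.21 + (51/1000) kW × 1000 h × ₹9.2 = ₹25680.21 + ₹469.2 = ₹26149.41
Saving = ₹1812.4 − ₹26149.41 = −₹24337.01

-₹24337.01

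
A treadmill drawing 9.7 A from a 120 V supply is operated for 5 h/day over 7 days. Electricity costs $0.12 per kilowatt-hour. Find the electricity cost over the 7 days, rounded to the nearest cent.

Power = 9.7 A × 120 V = 1164 W = 1.164 kW
Runtime = 5 h/day × 7 days = 35 h
Energy = 1.164 kW × 35 h = 40.74 kWh
Cost = 40.74 kWh × $0.12/kWh = $4.89

$4.89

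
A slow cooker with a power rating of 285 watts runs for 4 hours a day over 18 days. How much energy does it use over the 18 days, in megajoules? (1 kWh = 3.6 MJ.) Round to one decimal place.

Runtime = 4 h/day × 18 days = 72 h
Energy = 0.285 kW × 72 h = 20.52 kWh
= 20.52 × 3.6 MJ = 73.9 MJ

73.9 MJ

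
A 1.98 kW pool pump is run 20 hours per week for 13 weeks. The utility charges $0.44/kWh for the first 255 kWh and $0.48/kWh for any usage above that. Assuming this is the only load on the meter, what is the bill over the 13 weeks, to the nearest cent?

Runtime = 20 h/week × 13 weeks = 260 h
Energy = 1.98 kW × 260 h = 514.8 kWh
Tier 1 (0–255 kWh): 255 × $0.44 = $112.2
Above 255 kWh: 259.8 × $0.48 = $124.704
Bill = $236.90

$236.90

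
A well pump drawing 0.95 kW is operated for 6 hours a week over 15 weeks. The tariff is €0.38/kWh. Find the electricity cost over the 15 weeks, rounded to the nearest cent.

Runtime = 6 h/week × 15 weeks = 90 h
Energy = 0.95 kW × 90 h = 85.5 kWh
Cost = 85.5 kWh × €0.38/kWh = €32.49

€32.49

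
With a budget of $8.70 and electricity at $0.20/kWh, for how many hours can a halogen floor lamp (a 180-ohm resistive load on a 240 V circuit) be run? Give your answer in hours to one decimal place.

135.9 h

Power = V²/R = 240²/180 = 320 W = 0.32 kW
Energy available = $8.70 ÷ $0.20/kWh = 43.5 kWh
Hours = 43.5 kWh ÷ 0.32 kW = 135.9 h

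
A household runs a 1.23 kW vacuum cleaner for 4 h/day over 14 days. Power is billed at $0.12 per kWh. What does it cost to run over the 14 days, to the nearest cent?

Runtime = 4 h/day × 14 days = 56 h
Energy = 1.23 kW × 56 h = 68.88 kWh
Cost = 68.88 kWh × $0.12/kWh = $8.27

$8.27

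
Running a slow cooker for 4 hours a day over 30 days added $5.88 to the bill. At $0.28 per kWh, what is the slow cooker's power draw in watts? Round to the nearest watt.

Energy = $5.88 ÷ $0.28/kWh = 21 kWh
Runtime = 4 h/day × 30 days = 120 h
Power = 21 kWh ÷ 120 h = 0.175 kW = 175 W

175 W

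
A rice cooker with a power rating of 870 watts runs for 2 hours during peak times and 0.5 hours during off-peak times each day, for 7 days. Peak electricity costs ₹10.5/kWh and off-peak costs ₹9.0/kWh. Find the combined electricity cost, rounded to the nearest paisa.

Peak energy = 0.87 kW × 2 h × 7 = 12.18 kWh
Off-peak energy = 0.87 kW × 0.5 h × 7 = 3.045 kWh
Cost = 12.18 × ₹10.5 + 3.045 × ₹9.0 = ₹127.89 + ₹27.405 = ₹155.30

₹155.30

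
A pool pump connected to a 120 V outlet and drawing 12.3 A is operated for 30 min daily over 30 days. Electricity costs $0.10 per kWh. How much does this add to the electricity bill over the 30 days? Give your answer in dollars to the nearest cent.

$2.21

Power = 12.3 A × 120 V = 1476 W = 1.476 kW
Runtime = 30 min × 30 = 900 min = 15 h
Energy = 1.476 kW × 15 h = 22.14 kWh
Cost = 22.14 kWh × $0.10/kWh = $2.21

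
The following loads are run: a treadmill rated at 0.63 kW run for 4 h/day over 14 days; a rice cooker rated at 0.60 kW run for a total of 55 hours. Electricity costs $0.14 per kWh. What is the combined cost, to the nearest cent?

$9.56

treadmill: Runtime = 4 h/day × 14 days = 56 h
treadmill: 0.63 kW × 56 h = 35.28 kWh
rice cooker: 0.6 kW × 55 h = 33 kWh
Total energy = 68.28 kWh
Cost = 68.28 × $0.14 = $9.56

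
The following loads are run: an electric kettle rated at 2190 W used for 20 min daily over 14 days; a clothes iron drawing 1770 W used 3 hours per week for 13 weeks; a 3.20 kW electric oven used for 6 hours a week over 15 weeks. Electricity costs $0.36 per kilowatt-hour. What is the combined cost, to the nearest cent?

$132.21

electric kettle: Runtime = 20 min × 14 = 280 min = 4.666666… h
electric kettle: 2.19 kW × 4.666666… h = 10.22 kWh
clothes iron: Runtime = 3 h/week × 13 weeks = 39 h
clothes iron: 1.77 kW × 39 h = 69.03 kWh
electric oven: Runtime = 6 h/week × 15 weeks = 90 h
electric oven: 3.2 kW × 90 h = 288 kWh
Total energy = 367.25 kWh
Cost = 367.25 × $0.36 = $132.21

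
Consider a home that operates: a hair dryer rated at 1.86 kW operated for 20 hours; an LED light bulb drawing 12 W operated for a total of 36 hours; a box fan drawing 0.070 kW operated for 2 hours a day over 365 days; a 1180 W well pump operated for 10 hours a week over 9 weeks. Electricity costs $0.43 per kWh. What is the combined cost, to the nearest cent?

$83.82

hair dryer: 1.86 kW × 20 h = 37.2 kWh
LED light bulb: 0.012 kW × 36 h = 0.432 kWh
box fan: Runtime = 2 h/day × 365 days = 730 h
box fan: 0.07 kW × 730 h = 51.1 kWh
well pump: Runtime = 10 h/week × 9 weeks = 90 h
well pump: 1.18 kW × 90 h = 106.2 kWh
Total energy = 194.932 kWh
Cost = 194.932 × $0.43 = $83.82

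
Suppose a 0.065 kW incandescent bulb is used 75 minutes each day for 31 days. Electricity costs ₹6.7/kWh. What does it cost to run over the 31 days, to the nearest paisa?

₹16.88

Runtime = 75 min × 31 = 2325 min = 38.75 h
Energy = 0.065 kW × 38.75 h = 2.51875 kWh
Cost = 2.51875 kWh × ₹6.7/kWh = ₹16.88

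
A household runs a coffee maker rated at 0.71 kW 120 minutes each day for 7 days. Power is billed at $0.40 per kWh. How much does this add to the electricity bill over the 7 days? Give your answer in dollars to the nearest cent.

$3.98

Runtime = 120 min × 7 = 840 min = 14 h
Energy = 0.71 kW × 14 h = 9.94 kWh
Cost = 9.94 kWh × $0.40/kWh = $3.98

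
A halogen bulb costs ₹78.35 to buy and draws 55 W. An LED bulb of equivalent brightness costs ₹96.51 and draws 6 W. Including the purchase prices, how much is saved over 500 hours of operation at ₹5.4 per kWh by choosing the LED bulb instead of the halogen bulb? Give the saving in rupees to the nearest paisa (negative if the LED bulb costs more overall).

halogen bulb: ₹78.35 + (55/1000) kW × 500 h × ₹5.4 = ₹78.35 + ₹148.5 = ₹226.85
LED bulb: ₹96.51 + (6/1000) kW × 500 h × ₹5.4 = ₹96.51 + ₹16.2 = ₹112.71
Saving = ₹226.85 − ₹112.71 = ₹114.14

₹114.14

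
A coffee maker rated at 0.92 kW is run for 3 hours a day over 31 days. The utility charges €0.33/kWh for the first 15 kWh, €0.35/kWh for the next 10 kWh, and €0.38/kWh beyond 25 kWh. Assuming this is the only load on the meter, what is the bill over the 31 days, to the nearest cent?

Runtime = 3 h/day × 31 days = 93 h
Energy = 0.92 kW × 93 h = 85.56 kWh
Tier 1 (0–15 kWh): 15 × €0.33 = €4.95
Tier 2 (15–25 kWh): 10 × €0.35 = €3.5
Above 25 kWh: 60.56 × €0.38 = €23.0128
Bill = €31.46

€31.46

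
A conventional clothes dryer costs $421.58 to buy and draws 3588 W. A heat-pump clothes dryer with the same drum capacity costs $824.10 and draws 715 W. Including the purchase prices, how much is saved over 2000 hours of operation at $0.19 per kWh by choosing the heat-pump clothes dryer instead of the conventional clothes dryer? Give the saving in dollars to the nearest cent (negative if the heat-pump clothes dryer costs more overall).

conventional clothes dryer: $421.58 + (3588/1000) kW × 2000 h × $0.19 = $421.58 + $1363.44 = $1785.02
heat-pump clothes dryer: $824.10 + (715/1000) kW × 2000 h × $0.19 = $824.10 + $271.7 = $1095.8
Saving = $1785.02 − $1095.8 = $689.22

$689.22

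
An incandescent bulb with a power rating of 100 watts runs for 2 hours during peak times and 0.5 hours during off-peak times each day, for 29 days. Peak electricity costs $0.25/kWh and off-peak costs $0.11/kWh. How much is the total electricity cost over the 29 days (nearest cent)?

$1.61

Peak energy = 0.1 kW × 2 h × 29 = 5.8 kWh
Off-peak energy = 0.1 kW × 0.5 h × 29 = 1.45 kWh
Cost = 5.8 × $0.25 + 1.45 × $0.11 = $1.45 + $0.1595 = $1.61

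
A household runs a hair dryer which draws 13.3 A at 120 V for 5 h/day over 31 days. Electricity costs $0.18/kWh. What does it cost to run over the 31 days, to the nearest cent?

$44.53

Power = 13.3 A × 120 V = 1596 W = 1.596 kW
Runtime = 5 h/day × 31 days = 155 h
Energy = 1.596 kW × 155 h = 247.38 kWh
Cost = 247.38 kWh × $0.18/kWh = $44.53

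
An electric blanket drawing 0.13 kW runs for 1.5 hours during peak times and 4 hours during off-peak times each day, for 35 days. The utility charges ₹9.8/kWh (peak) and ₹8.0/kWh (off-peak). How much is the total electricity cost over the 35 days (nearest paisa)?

Peak energy = 0.13 kW × 1.5 h × 35 = 6.825 kWh
Off-peak energy = 0.13 kW × 4 h × 35 = 18.2 kWh
Cost = 6.825 × ₹9.8 + 18.2 × ₹8.0 = ₹66.885 + ₹145.6 = ₹212.49

₹212.49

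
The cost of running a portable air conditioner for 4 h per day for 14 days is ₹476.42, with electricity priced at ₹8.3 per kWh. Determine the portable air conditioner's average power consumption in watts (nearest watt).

1025 W

Energy = ₹476.42 ÷ ₹8.3/kWh = 57.4 kWh
Runtime = 4 h/day × 14 days = 56 h
Power = 57.4 kWh ÷ 56 h = 1.025 kW = 1025 W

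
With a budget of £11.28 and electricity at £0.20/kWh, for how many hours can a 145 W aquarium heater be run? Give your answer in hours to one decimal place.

Energy available = £11.28 ÷ £0.20/kWh = 56.4 kWh
Hours = 56.4 kWh ÷ 0.145 kW = 389.0 h

389.0 h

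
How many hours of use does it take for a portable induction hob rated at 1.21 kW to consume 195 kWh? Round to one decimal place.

161.2 h

Hours = 195 kWh ÷ 1.21 kW = 161.2 h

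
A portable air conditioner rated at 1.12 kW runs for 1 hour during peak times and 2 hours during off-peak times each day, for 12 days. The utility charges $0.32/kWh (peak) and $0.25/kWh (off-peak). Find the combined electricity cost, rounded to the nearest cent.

Peak energy = 1.12 kW × 1 h × 12 = 13.44 kWh
Off-peak energy = 1.12 kW × 2 h × 12 = 26.88 kWh
Cost = 13.44 × $0.32 + 26.88 × $0.25 = $4.3008 + $6.72 = $11.02

$11.02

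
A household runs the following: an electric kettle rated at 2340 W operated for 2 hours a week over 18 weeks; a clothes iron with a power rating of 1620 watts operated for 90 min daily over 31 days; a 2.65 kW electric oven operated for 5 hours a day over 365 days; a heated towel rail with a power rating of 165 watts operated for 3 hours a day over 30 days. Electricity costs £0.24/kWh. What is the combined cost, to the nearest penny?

£1202.56

electric kettle: Runtime = 2 h/week × 18 weeks = 36 h
electric kettle: 2.34 kW × 36 h = 84.24 kWh
clothes iron: Runtime = 90 min × 31 = 2790 min = 46.5 h
clothes iron: 1.62 kW × 46.5 h = 75.33 kWh
electric oven: Runtime = 5 h/day × 365 days = 1825 h
electric oven: 2.65 kW × 1825 h = 4836.25 kWh
heated towel rail: Runtime = 3 h/day × 30 days = 90 h
heated towel rail: 0.165 kW × 90 h = 14.85 kWh
Total energy = 5010.67 kWh
Cost = 5010.67 × £0.24 = £1202.56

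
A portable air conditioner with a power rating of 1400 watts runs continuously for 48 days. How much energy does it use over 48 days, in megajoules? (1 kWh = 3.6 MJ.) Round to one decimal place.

5806.1 MJ

Runtime = 24 h × 48 = 1152 h
Energy = 1.4 kW × 1152 h = 1612.8 kWh
= 1612.8 × 3.6 MJ = 5806.1 MJ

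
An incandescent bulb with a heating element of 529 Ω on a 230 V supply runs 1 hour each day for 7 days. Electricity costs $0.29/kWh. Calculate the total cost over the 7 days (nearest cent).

$0.20

Power = V²/R = 230²/529 = 100 W = 0.1 kW
Runtime = 1 h/day × 7 days = 7 h
Energy = 0.1 kW × 7 h = 0.7 kWh
Cost = 0.7 kWh × $0.29/kWh = $0.20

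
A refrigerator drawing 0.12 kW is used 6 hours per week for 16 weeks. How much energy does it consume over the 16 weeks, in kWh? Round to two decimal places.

11.52 kWh

Runtime = 6 h/week × 16 weeks = 96 h
Energy = 0.12 kW × 96 h = 11.52 kWh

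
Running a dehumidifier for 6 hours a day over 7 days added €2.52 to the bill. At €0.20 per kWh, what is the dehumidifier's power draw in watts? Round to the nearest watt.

Energy = €2.52 ÷ €0.20/kWh = 12.6 kWh
Runtime = 6 h/day × 7 days = 42 h
Power = 12.6 kWh ÷ 42 h = 0.3 kW = 300 W

300 W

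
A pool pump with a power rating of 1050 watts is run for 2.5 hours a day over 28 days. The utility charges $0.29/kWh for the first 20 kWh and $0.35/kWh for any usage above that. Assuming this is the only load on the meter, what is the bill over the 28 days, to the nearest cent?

Runtime = 2.5 h/day × 28 days = 70 h
Energy = 1.05 kW × 70 h = 73.5 kWh
Tier 1 (0–20 kWh): 20 × $0.29 = $5.8
Above 20 kWh: 53.5 × $0.35 = $18.725
Bill = $24.53

$24.53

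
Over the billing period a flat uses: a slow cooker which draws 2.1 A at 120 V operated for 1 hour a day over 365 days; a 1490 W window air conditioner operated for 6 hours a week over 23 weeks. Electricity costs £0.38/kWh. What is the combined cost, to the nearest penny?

£113.09

slow cooker: Power = 2.1 A × 120 V = 252 W = 0.252 kW
slow cooker: Runtime = 1 h/day × 365 days = 365 h
slow cooker: 0.252 kW × 365 h = 91.98 kWh
window air conditioner: Runtime = 6 h/week × 23 weeks = 138 h
window air conditioner: 1.49 kW × 138 h = 205.62 kWh
Total energy = 297.6 kWh
Cost = 297.6 × £0.38 = £113.09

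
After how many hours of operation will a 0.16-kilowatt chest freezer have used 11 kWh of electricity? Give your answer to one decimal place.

Hours = 11 kWh ÷ 0.16 kW = 68.8 h

68.8 h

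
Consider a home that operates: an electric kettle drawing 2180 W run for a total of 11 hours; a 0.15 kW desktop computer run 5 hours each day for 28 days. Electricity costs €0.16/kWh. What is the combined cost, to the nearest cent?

€7.20

electric kettle: 2.18 kW × 11 h = 23.98 kWh
desktop computer: Runtime = 5 h/day × 28 days = 140 h
desktop computer: 0.15 kW × 140 h = 21 kWh
Total energy = 44.98 kWh
Cost = 44.98 × €0.16 = €7.20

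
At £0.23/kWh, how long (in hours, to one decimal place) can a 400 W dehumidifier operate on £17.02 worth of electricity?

185.0 h

Energy available = £17.02 ÷ £0.23/kWh = 74 kWh
Hours = 74 kWh ÷ 0.4 kW = 185.0 h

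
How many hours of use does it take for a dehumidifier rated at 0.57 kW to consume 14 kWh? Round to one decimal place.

Hours = 14 kWh ÷ 0.57 kW = 24.6 h

24.6 h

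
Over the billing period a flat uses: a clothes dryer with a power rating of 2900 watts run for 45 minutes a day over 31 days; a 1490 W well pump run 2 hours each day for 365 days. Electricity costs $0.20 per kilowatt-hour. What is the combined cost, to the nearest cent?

$231.03

clothes dryer: Runtime = 45 min × 31 = 1395 min = 23.25 h
clothes dryer: 2.9 kW × 23.25 h = 67.425 kWh
well pump: Runtime = 2 h/day × 365 days = 730 h
well pump: 1.49 kW × 730 h = 1087.7 kWh
Total energy = 1155.125 kWh
Cost = 1155.125 × $0.20 = $231.03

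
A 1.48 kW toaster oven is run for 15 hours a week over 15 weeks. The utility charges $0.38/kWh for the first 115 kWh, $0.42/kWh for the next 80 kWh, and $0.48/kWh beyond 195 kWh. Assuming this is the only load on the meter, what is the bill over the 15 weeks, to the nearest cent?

$143.54

Runtime = 15 h/week × 15 weeks = 225 h
Energy = 1.48 kW × 225 h = 333 kWh
Tier 1 (0–115 kWh): 115 × $0.38 = $43.7
Tier 2 (115–195 kWh): 80 × $0.42 = $33.6
Above 195 kWh: 138 × $0.48 = $66.24
Bill = $143.54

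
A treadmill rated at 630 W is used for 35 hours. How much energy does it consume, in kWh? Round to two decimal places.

Energy = 0.63 kW × 35 h = 22.05 kWh

22.05 kWh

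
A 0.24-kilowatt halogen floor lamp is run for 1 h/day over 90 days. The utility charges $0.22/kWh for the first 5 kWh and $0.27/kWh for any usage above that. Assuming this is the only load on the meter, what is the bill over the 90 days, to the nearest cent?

$5.58

Runtime = 1 h/day × 90 days = 90 h
Energy = 0.24 kW × 90 h = 21.6 kWh
Tier 1 (0–5 kWh): 5 × $0.22 = $1.1
Above 5 kWh: 16.6 × $0.27 = $4.482
Bill = $5.58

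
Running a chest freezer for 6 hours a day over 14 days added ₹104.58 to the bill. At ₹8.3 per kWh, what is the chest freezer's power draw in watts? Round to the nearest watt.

150 W

Energy = ₹104.58 ÷ ₹8.3/kWh = 12.6 kWh
Runtime = 6 h/day × 14 days = 84 h
Power = 12.6 kWh ÷ 84 h = 0.15 kW = 150 W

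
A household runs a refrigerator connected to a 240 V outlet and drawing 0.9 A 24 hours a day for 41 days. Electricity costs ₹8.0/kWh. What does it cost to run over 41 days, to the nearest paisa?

₹1700.35

Power = 0.9 A × 240 V = 216 W = 0.216 kW
Runtime = 24 h × 41 = 984 h
Energy = 0.216 kW × 984 h = 212.544 kWh
Cost = 212.544 kWh × ₹8.0/kWh = ₹1700.35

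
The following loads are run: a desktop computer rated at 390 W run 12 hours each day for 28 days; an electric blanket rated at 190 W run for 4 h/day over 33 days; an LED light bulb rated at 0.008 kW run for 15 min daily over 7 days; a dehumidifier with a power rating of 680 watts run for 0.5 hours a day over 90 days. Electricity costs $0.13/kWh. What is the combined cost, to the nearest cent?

desktop computer: Runtime = 12 h/day × 28 days = 336 h
desktop computer: 0.39 kW × 336 h = 131.04 kWh
electric blanket: Runtime = 4 h/day × 33 days = 132 h
electric blanket: 0.19 kW × 132 h = 25.08 kWh
LED light bulb: Runtime = 15 min × 7 = 105 min = 1.75 h
LED light bulb: 0.008 kW × 1.75 h = 0.014 kWh
dehumidifier: Runtime = 0.5 h/day × 90 days = 45 h
dehumidifier: 0.68 kW × 45 h = 30.6 kWh
Total energy = 186.734 kWh
Cost = 186.734 × $0.13 = $24.28

$24.28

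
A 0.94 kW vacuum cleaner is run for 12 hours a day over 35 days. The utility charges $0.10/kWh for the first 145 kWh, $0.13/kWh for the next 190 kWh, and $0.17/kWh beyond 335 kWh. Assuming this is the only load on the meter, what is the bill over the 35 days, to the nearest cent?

Runtime = 12 h/day × 35 days = 420 h
Energy = 0.94 kW × 420 h = 394.8 kWh
Tier 1 (0–145 kWh): 145 × $0.10 = $14.5
Tier 2 (145–335 kWh): 190 × $0.13 = $24.7
Above 335 kWh: 59.8 × $0.17 = $10.166
Bill = $49.37

$49.37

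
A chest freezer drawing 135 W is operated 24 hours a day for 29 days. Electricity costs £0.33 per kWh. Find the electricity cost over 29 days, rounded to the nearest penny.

£31.01

Runtime = 24 h × 29 = 696 h
Energy = 0.135 kW × 696 h = 93.96 kWh
Cost = 93.96 kWh × £0.33/kWh = £31.01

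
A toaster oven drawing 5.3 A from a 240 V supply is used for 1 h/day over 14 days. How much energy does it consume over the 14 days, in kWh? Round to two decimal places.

Power = 5.3 A × 240 V = 1272 W = 1.272 kW
Runtime = 1 h/day × 14 days = 14 h
Energy = 1.272 kW × 14 h = 17.808 kWh ≈ 17.81 kWh

17.81 kWh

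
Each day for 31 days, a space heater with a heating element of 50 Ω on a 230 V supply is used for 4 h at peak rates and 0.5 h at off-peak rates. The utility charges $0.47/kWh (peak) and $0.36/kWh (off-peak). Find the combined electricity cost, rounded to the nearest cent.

$67.56

Power = V²/R = 230²/50 = 1058 W = 1.058 kW
Peak energy = 1.058 kW × 4 h × 31 = 131.192 kWh
Off-peak energy = 1.058 kW × 0.5 h × 31 = 16.399 kWh
Cost = 131.192 × $0.47 + 16.399 × $0.36 = $61.66024 + $5.90364 = $67.56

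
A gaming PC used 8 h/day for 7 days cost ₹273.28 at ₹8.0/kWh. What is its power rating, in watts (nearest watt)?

610 W

Energy = ₹273.28 ÷ ₹8.0/kWh = 34.16 kWh
Runtime = 8 h/day × 7 days = 56 h
Power = 34.16 kWh ÷ 56 h = 0.61 kW = 610 W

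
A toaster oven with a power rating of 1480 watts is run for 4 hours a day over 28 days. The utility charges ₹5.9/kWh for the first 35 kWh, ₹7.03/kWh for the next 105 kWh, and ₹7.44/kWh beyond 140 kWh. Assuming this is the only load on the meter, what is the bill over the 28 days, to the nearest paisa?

₹1136.30

Runtime = 4 h/day × 28 days = 112 h
Energy = 1.48 kW × 112 h = 165.76 kWh
Tier 1 (0–35 kWh): 35 × ₹5.9 = ₹206.5
Tier 2 (35–140 kWh): 105 × ₹7.03 = ₹738.15
Above 140 kWh: 25.76 × ₹7.44 = ₹191.6544
Bill = ₹1136.30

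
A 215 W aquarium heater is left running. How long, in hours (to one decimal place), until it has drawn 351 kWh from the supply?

Hours = 351 kWh ÷ 0.215 kW = 1632.6 h

1632.6 h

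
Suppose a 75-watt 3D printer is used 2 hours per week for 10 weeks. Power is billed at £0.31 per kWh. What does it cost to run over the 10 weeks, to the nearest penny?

Runtime = 2 h/week × 10 weeks = 20 h
Energy = 0.075 kW × 20 h = 1.5 kWh
Cost = 1.5 kWh × £0.31/kWh = £0.47

£0.47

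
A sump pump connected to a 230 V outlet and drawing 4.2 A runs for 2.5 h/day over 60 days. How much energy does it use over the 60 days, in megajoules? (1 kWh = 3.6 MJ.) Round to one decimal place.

Power = 4.2 A × 230 V = 966 W = 0.966 kW
Runtime = 2.5 h/day × 60 days = 150 h
Energy = 0.966 kW × 150 h = 144.9 kWh
= 144.9 × 3.6 MJ = 521.6 MJ

521.6 MJ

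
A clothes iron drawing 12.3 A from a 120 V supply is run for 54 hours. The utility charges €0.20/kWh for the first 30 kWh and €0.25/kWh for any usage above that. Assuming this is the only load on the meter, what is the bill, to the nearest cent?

Power = 12.3 A × 120 V = 1476 W = 1.476 kW
Energy = 1.476 kW × 54 h = 79.704 kWh
Tier 1 (0–30 kWh): 30 × €0.20 = €6
Above 30 kWh: 49.704 × €0.25 = €12.426
Bill = €18.43

€18.43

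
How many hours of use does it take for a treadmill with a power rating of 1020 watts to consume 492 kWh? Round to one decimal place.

482.4 h

Hours = 492 kWh ÷ 1.02 kW = 482.4 h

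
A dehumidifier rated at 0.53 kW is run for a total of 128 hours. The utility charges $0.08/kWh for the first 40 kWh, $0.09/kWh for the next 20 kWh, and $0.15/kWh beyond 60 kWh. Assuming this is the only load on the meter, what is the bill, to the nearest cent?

Energy = 0.53 kW × 128 h = 67.84 kWh
Tier 1 (0–40 kWh): 40 × $0.08 = $3.2
Tier 2 (40–60 kWh): 20 × $0.09 = $1.8
Above 60 kWh: 7.84 × $0.15 = $1.176
Bill = $6.18

$6.18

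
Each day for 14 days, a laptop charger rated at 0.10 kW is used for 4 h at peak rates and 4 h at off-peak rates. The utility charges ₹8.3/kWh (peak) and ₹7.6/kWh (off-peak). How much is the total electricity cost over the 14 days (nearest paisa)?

Peak energy = 0.1 kW × 4 h × 14 = 5.6 kWh
Off-peak energy = 0.1 kW × 4 h × 14 = 5.6 kWh
Cost = 5.6 × ₹8.3 + 5.6 × ₹7.6 = ₹46.48 + ₹42.56 = ₹89.04

₹89.04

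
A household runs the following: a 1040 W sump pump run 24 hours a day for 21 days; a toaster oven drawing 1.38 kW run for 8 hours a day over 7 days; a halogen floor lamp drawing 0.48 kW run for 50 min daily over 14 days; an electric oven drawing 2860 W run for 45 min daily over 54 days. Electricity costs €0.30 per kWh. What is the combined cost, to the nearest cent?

€216.86

sump pump: Runtime = 24 h × 21 = 504 h
sump pump: 1.04 kW × 504 h = 524.16 kWh
toaster oven: Runtime = 8 h/day × 7 days = 56 h
toaster oven: 1.38 kW × 56 h = 77.28 kWh
halogen floor lamp: Runtime = 50 min × 14 = 700 min = 11.666666… h
halogen floor lamp: 0.48 kW × 11.666666… h = 5.6 kWh
electric oven: Runtime = 45 min × 54 = 2430 min = 40.5 h
electric oven: 2.86 kW × 40.5 h = 115.83 kWh
Total energy = 722.87 kWh
Cost = 722.87 × €0.30 = €216.86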